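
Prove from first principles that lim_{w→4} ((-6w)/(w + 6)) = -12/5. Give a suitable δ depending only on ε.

Let ε > 0 be given. We want δ > 0 with 0 < |w − 4| < δ ⇒ |(-6w)/(w + 6) + 12/5| < ε.
Combining over a common denominator, (-6w)/(w + 6) + 12/5 = [(-6w)·10 − (-24)·(w + 6)] / [10·(w + 6)] = -36(w − 4) / (10(w + 6)).
So |(-6w)/(w + 6) + 12/5| = 36|w − 4| / (10·|w + 6|).
Restrict δ ≤ 5. Then |w − 4| < 5 gives |w + 6| = |(w − 4) + 10| ≥ 10 − 5 = 5.
Hence |(-6w)/(w + 6) + 12/5| < 36|w − 4|/(10·5) = (18/25)|w − 4|, which is < ε once |w − 4| < (25/18)ε.
Take δ = min(5, (25/18)ε). Then 0 < |w − 4| < δ forces both bounds, so |(-6w)/(w + 6) + 12/5| < ε.

δ = min(5, (25/18)ε)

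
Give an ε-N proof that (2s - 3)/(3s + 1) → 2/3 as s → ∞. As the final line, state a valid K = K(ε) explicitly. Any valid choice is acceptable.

Let ε > 0. We seek K > 0 such that s > K implies |(2s - 3)/(3s + 1) − (2/3)| < ε.
(2s - 3)/(3s + 1) − (2/3) = (3(2s - 3) − 2(3s + 1)) / (3(3s + 1)) = -11/(3(3s + 1)).
For s > 0 we have 3s + 1 > 3s, so |(2s - 3)/(3s + 1) − (2/3)| = 11/(3(3s + 1)) < 11/(3·3s) = (11/9)/s.
Thus |(2s - 3)/(3s + 1) − (2/3)| < ε whenever s > (11/9)/ε.
Take K = (11/9)/ε. If s > K then |(2s - 3)/(3s + 1) − (2/3)| < (11/9)/s < ε.

K = (11/9)/ε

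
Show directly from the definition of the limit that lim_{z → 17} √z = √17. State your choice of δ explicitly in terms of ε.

Fix ε > 0. We want δ > 0 such that 0 < |z − 17| < δ implies |√z − √17| < ε.
Rationalise: √z − √17 = (z − 17)/(√z + √17), so |√z − √17| = |z − 17|/(√z + √17).
Restrict δ ≤ 17 so that |z − 17| < 17 forces z > 0, and then √z + √17 > √17.
Hence |√z − √17| < |z − 17|/√17, which is < ε once |z − 17| < √17·ε.
Take δ = min(17, √17·ε). If 0 < |z − 17| < δ then z > 0 and |√z − √17| < |z − 17|/√17 < ε.

δ = min(17, √17·ε)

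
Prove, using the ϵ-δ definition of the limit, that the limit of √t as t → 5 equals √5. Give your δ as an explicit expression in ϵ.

Let ϵ > 0. We want δ > 0 such that 0 < |t − 5| < δ implies |√t − √5| < ϵ.
Multiplying by the conjugate, |√t − √5| = |t − 5|/(√t + √5).
Restrict δ ≤ 5 so that |t − 5| < 5 forces t > 0, and then √t + √5 > √5.
Hence |√t − √5| < |t − 5|/√5, which is < ϵ once |t − 5| < √5·ϵ.
Take δ = min(5, √5·ϵ). If 0 < |t − 5| < δ then t > 0 and |√t − √5| < |t − 5|/√5 < ϵ.

δ = min(5, √5·ϵ)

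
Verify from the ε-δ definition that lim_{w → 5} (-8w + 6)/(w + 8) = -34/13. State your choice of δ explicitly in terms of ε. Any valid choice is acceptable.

Let ε > 0. We want δ > 0 with 0 < |w − 5| < δ ⇒ |(-8w + 6)/(w + 8) + 34/13| < ε.
Combining over a common denominator, (-8w + 6)/(w + 8) + 34/13 = [(-8w + 6)·13 − (-34)·(w + 8)] / [13·(w + 8)] = -70(w − 5) / (13(w + 8)).
So |(-8w + 6)/(w + 8) + 34/13| = 70|w − 5| / (13·|w + 8|).
Restrict δ ≤ 13/2. Then |w − 5| < 13/2 gives |w + 8| = |(w − 5) + 13| ≥ 13 − 13/2 = 13/2.
Hence |(-8w + 6)/(w + 8) + 34/13| < 70|w − 5|/(13·(13/2)) = (140/169)|w − 5|, which is < ε once |w − 5| < (169/140)ε.
Take δ = min(13/2, (169/140)ε). Then 0 < |w − 5| < δ forces both bounds, so |(-8w + 6)/(w + 8) + 34/13| < ε.

δ = min(13/2, (169/140)ε)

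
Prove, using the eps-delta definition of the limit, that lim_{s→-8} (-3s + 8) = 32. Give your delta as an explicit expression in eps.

delta = eps/3

Let eps > 0 be given. We need delta > 0 so that 0 < |s + 8| < delta implies |(-3s + 8) − 32| < eps.
Since (-3s + 8) − 32 = -3(s + 8), we have |(-3s + 8) − 32| = 3|s + 8|.
Thus it suffices that |s + 8| < eps/3.
Choosing delta = eps/3 gives |(-3s + 8) − 32| = 3|s + 8| < eps whenever |s + 8| < delta.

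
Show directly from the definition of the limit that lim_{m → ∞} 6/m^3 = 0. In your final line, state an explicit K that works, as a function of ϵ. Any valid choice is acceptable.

K = (6/ϵ)^{1/3}

Fix ϵ > 0. For m ≥ 1, |6/m^3 − 0| = 6/m^3.
6/m^3 < ϵ ⇔ m^3 > 6/ϵ ⇔ m > (6/ϵ)^{1/3}.
Take K = (6/ϵ)^{1/3}. Then m > K implies 6/m^3 < ϵ.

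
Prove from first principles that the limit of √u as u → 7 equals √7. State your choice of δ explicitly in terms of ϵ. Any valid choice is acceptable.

δ = min(7, √7·ϵ)

Fix ϵ > 0. We want δ > 0 such that 0 < |u − 7| < δ implies |√u − √7| < ϵ.
Multiplying by the conjugate, |√u − √7| = |u − 7|/(√u + √7).
Restrict δ ≤ 7 so that |u − 7| < 7 forces u > 0, and then √u + √7 > √7.
Hence |√u − √7| < |u − 7|/√7, which is < ϵ once |u − 7| < √7·ϵ.
Take δ = min(7, √7·ϵ). If 0 < |u − 7| < δ then u > 0 and |√u − √7| < |u − 7|/√7 < ϵ.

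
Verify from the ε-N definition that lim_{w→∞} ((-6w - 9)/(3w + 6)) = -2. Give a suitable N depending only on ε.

N = 1/ε

Suppose ε > 0. We seek N > 0 such that w > N implies |(-6w - 9)/(3w + 6) + 2| < ε.
(-6w - 9)/(3w + 6) + 2 = (3(-6w - 9) − (-6)(3w + 6)) / (3(3w + 6)) = 9/(3(3w + 6)).
For w > 0 we have 3w + 6 > 3w, so |(-6w - 9)/(3w + 6) + 2| = 9/(3(3w + 6)) < 9/(3·3w) = 1/w.
Thus |(-6w - 9)/(3w + 6) + 2| < ε whenever w > 1/ε.
Take N = 1/ε. If w > N then |(-6w - 9)/(3w + 6) + 2| < 1/w < ε.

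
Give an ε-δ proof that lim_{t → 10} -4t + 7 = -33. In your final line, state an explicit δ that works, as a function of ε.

Suppose ε > 0. We need δ > 0 so that 0 < |t − 10| < δ implies |(-4t + 7) + 33| < ε.
|(-4t + 7) + 33| = |-4t + 40| = 4|t − 10|.
So 4|t − 10| < ε exactly when |t − 10| < ε/4.
Take δ = ε/4. If 0 < |t − 10| < δ then |(-4t + 7) + 33| = 4|t − 10| < 4·(ε/4) = ε.

δ = ε/4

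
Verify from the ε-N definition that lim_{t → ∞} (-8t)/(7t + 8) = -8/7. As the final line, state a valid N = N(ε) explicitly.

Fix ε > 0. We seek N > 0 such that t > N implies |(-8t)/(7t + 8) + 8/7| < ε.
(-8t)/(7t + 8) + 8/7 = (7(-8t) − (-8)(7t + 8)) / (7(7t + 8)) = 64/(7(7t + 8)).
For t > 0 we have 7t + 8 > 7t, so |(-8t)/(7t + 8) + 8/7| = 64/(7(7t + 8)) < 64/(7·7t) = (64/49)/t.
Thus |(-8t)/(7t + 8) + 8/7| < ε whenever t > (64/49)/ε.
Take N = (64/49)/ε. If t > N then |(-8t)/(7t + 8) + 8/7| < (64/49)/t < ε.

N = (64/49)/ε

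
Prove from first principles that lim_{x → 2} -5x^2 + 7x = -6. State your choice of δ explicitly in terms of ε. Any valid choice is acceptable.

δ = min(1, ε/18)

Suppose ε > 0. We want δ > 0 such that 0 < |x − 2| < δ implies |(-5x^2 + 7x) + 6| < ε.
(-5x^2 + 7x) + 6 = -5x^2 + 7x + 6 = (x − 2)(-5x - 3).
So |(-5x^2 + 7x) + 6| = |x − 2|·|-5x - 3|.
Require δ ≤ 1. Then |x − 2| < 1 gives |x| < 3, and by the triangle inequality |-5x - 3| ≤ 5·3 + 3 = 18.
Hence |(-5x^2 + 7x) + 6| ≤ 18|x − 2| < ε provided |x − 2| < ε/18.
Take δ = min(1, ε/18). Then 0 < |x − 2| < δ gives both |x − 2| < 1 and |x − 2| < ε/18, so |(-5x^2 + 7x) + 6| < ε.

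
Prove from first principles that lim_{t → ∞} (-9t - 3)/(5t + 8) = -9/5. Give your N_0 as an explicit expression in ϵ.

Fix ϵ > 0. We seek N_0 > 0 such that t > N_0 implies |(-9t - 3)/(5t + 8) + 9/5| < ϵ.
(-9t - 3)/(5t + 8) + 9/5 = (5(-9t - 3) − (-9)(5t + 8)) / (5(5t + 8)) = 57/(5(5t + 8)).
For t > 0 we have 5t + 8 > 5t, so |(-9t - 3)/(5t + 8) + 9/5| = 57/(5(5t + 8)) < 57/(5·5t) = (57/25)/t.
Thus |(-9t - 3)/(5t + 8) + 9/5| < ϵ whenever t > (57/25)/ϵ.
Take N_0 = (57/25)/ϵ. If t > N_0 then |(-9t - 3)/(5t + 8) + 9/5| < (57/25)/t < ϵ.

N_0 = (57/25)/ϵ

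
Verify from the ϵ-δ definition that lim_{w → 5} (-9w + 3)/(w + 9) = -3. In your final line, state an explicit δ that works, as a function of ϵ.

Fix ϵ > 0. We want δ > 0 with 0 < |w − 5| < δ ⇒ |(-9w + 3)/(w + 9) + 3| < ϵ.
Combining over a common denominator, (-9w + 3)/(w + 9) + 3 = [(-9w + 3)·14 − (-42)·(w + 9)] / [14·(w + 9)] = -84(w − 5) / (14(w + 9)).
So |(-9w + 3)/(w + 9) + 3| = 84|w − 5| / (14·|w + 9|).
Restrict δ ≤ 7. Then |w − 5| < 7 gives |w + 9| = |(w − 5) + 14| ≥ 14 − 7 = 7.
Hence |(-9w + 3)/(w + 9) + 3| < 84|w − 5|/(14·7) = (6/7)|w − 5|, which is < ϵ once |w − 5| < (7/6)ϵ.
Take δ = min(7, (7/6)ϵ). Then 0 < |w − 5| < δ forces both bounds, so |(-9w + 3)/(w + 9) + 3| < ϵ.

δ = min(7, (7/6)ϵ)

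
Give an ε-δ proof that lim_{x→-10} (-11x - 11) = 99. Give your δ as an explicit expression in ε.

Fix ε > 0. We need δ > 0 so that 0 < |x + 10| < δ implies |(-11x - 11) − 99| < ε.
Since (-11x - 11) − 99 = -11(x + 10), we have |(-11x - 11) − 99| = 11|x + 10|.
So 11|x + 10| < ε exactly when |x + 10| < ε/11.
Choosing δ = ε/11 gives |(-11x - 11) − 99| = 11|x + 10| < ε whenever |x + 10| < δ.

δ = ε/11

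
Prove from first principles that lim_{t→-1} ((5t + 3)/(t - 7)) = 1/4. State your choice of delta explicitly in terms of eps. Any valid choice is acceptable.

delta = min(4, (16/19)eps)

Suppose eps > 0. We want delta > 0 with 0 < |t + 1| < delta ⇒ |(5t + 3)/(t - 7) − (1/4)| < eps.
Combining over a common denominator, (5t + 3)/(t - 7) − (1/4) = [(5t + 3)·(-8) − (-2)·(t - 7)] / [(-8)·(t - 7)] = -38(t + 1) / ((-8)(t - 7)).
So |(5t + 3)/(t - 7) − (1/4)| = 38|t + 1| / (8·|t − 7|).
Require delta ≤ 4, so |t − 7| ≥ |-8| − |t + 1| > 8 − 4 = 4.
Hence |(5t + 3)/(t - 7) − (1/4)| < 38|t + 1|/(8·4) = (19/16)|t + 1|, which is < eps once |t + 1| < (16/19)eps.
Take delta = min(4, (16/19)eps). Then 0 < |t + 1| < delta forces both bounds, so |(5t + 3)/(t - 7) − (1/4)| < eps.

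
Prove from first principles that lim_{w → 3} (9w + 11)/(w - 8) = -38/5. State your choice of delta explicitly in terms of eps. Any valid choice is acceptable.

delta = min(5/2, (25/166)eps)

Suppose eps > 0. We want delta > 0 with 0 < |w − 3| < delta ⇒ |(9w + 11)/(w - 8) + 38/5| < eps.
Combining over a common denominator, (9w + 11)/(w - 8) + 38/5 = [(9w + 11)·(-5) − 38·(w - 8)] / [(-5)·(w - 8)] = -83(w − 3) / ((-5)(w - 8)).
So |(9w + 11)/(w - 8) + 38/5| = 83|w − 3| / (5·|w − 8|).
Require delta ≤ 5/2, so |w − 8| ≥ |-5| − |w − 3| > 5 − 5/2 = 5/2.
Hence |(9w + 11)/(w - 8) + 38/5| < 83|w − 3|/(5·(5/2)) = (166/25)|w − 3|, which is < eps once |w − 3| < (25/166)eps.
Take delta = min(5/2, (25/166)eps). Then 0 < |w − 3| < delta forces both bounds, so |(9w + 11)/(w - 8) + 38/5| < eps.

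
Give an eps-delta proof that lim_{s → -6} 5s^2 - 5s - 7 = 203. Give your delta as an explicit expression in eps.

delta = min(1, eps/70)

Let eps > 0 be given. We want delta > 0 such that 0 < |s + 6| < delta implies |(5s^2 - 5s - 7) − 203| < eps.
(5s^2 - 5s - 7) − 203 = 5s^2 - 5s - 210 = (s + 6)(5s - 35).
So |(5s^2 - 5s - 7) − 203| = |s + 6|·|5s - 35|.
Assume first that |s + 6| < 1, so |s| < 7. Then |5s - 35| ≤ 5·7 + 35 = 70.
Hence |(5s^2 - 5s - 7) − 203| ≤ 70|s + 6| < eps provided |s + 6| < eps/70.
Take delta = min(1, eps/70). Then 0 < |s + 6| < delta gives both |s + 6| < 1 and |s + 6| < eps/70, so |(5s^2 - 5s - 7) − 203| < eps.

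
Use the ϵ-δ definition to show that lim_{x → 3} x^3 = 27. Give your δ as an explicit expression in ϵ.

δ = min(1, ϵ/37)

Let ϵ > 0. We seek δ > 0 with 0 < |x − 3| < δ ⇒ |x^3 − 27| < ϵ.
Factor: x^3 − 27 = (x − 3)(x^2 + 3x + 9), so |x^3 − 27| = |x − 3|·|x^2 + 3x + 9|.
Impose δ ≤ 1 so that |x| < 4; then |x^2 + 3x + 9| ≤ 37.
Hence |x^3 − 27| ≤ 37|x − 3|, which is < ϵ once |x − 3| < ϵ/37.
Take δ = min(1, ϵ/37). If 0 < |x − 3| < δ then both bounds hold and |x^3 − 27| ≤ 37|x − 3| < 37·(ϵ/37) = ϵ.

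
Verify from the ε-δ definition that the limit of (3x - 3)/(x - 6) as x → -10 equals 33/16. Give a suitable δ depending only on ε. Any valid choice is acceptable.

Let ε > 0. We want δ > 0 with 0 < |x + 10| < δ ⇒ |(3x - 3)/(x - 6) − (33/16)| < ε.
Combining over a common denominator, (3x - 3)/(x - 6) − (33/16) = [(3x - 3)·(-16) − (-33)·(x - 6)] / [(-16)·(x - 6)] = -15(x + 10) / ((-16)(x - 6)).
So |(3x - 3)/(x - 6) − (33/16)| = 15|x + 10| / (16·|x − 6|).
Restrict δ ≤ 8. Then |x + 10| < 8 gives |x − 6| = |(x + 10) + (-16)| ≥ 16 − 8 = 8.
Hence |(3x - 3)/(x - 6) − (33/16)| < 15|x + 10|/(16·8) = (15/128)|x + 10|, which is < ε once |x + 10| < (128/15)ε.
Take δ = min(8, (128/15)ε). Then 0 < |x + 10| < δ forces both bounds, so |(3x - 3)/(x - 6) − (33/16)| < ε.

δ = min(8, (128/15)ε)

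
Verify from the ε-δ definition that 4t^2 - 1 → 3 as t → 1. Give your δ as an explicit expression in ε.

Let ε > 0. We want δ > 0 such that 0 < |t − 1| < δ implies |(4t^2 - 1) − 3| < ε.
(4t^2 - 1) − 3 = 4t^2 - 4 = (t − 1)(4t + 4).
So |(4t^2 - 1) − 3| = |t − 1|·|4t + 4|.
Require δ ≤ 2. Then |t − 1| < 2 gives |t| < 3, and by the triangle inequality |4t + 4| ≤ 4·3 + 4 = 16.
Hence |(4t^2 - 1) − 3| ≤ 16|t − 1| < ε provided |t − 1| < ε/16.
Choosing δ = min(2, ε/16) ensures both conditions, hence |(4t^2 - 1) − 3| < ε.

δ = min(2, ε/16)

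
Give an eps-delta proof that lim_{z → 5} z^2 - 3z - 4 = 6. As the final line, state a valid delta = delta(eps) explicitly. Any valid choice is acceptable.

delta = min(1, eps/8)

Fix eps > 0. We want delta > 0 such that 0 < |z − 5| < delta implies |(z^2 - 3z - 4) − 6| < eps.
(z^2 - 3z - 4) − 6 = z^2 - 3z - 10 = (z − 5)(z + 2).
So |(z^2 - 3z - 4) − 6| = |z − 5|·|z + 2|.
Assume first that |z − 5| < 1, so |z| < 6. Then |z + 2| ≤ 6 + 2 = 8.
Hence |(z^2 - 3z - 4) − 6| ≤ 8|z − 5| < eps provided |z − 5| < eps/8.
Choosing delta = min(1, eps/8) ensures both conditions, hence |(z^2 - 3z - 4) − 6| < eps.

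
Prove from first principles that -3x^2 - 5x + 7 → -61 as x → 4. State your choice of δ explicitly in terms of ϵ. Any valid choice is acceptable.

Let ϵ > 0. We want δ > 0 such that 0 < |x − 4| < δ implies |(-3x^2 - 5x + 7) + 61| < ϵ.
(-3x^2 - 5x + 7) + 61 = -3x^2 - 5x + 68 = (x − 4)(-3x - 17).
So |(-3x^2 - 5x + 7) + 61| = |x − 4|·|-3x - 17|.
Assume first that |x − 4| < 2, so |x| < 6. Then |-3x - 17| ≤ 3·6 + 17 = 35.
Hence |(-3x^2 - 5x + 7) + 61| ≤ 35|x − 4| < ϵ provided |x − 4| < ϵ/35.
Choosing δ = min(2, ϵ/35) ensures both conditions, hence |(-3x^2 - 5x + 7) + 61| < ϵ.

δ = min(2, ϵ/35)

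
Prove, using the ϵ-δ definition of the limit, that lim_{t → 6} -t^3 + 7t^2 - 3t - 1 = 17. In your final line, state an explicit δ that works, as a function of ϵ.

δ = min(2, ϵ/75)

Fix ϵ > 0. We want δ > 0 such that 0 < |t − 6| < δ implies |(-t^3 + 7t^2 - 3t - 1) − 17| < ϵ.
(-t^3 + 7t^2 - 3t - 1) − 17 = -t^3 + 7t^2 - 3t - 18 = (t − 6)(-t^2 + t + 3).
So |(-t^3 + 7t^2 - 3t - 1) − 17| = |t − 6|·|-t^2 + t + 3|.
Assume first that |t − 6| < 2, so |t| < 8. Then |-t^2 + t + 3| ≤ 8^2 + 8 + 3 = 75.
Hence |(-t^3 + 7t^2 - 3t - 1) − 17| ≤ 75|t − 6| < ϵ provided |t − 6| < ϵ/75.
Choosing δ = min(2, ϵ/75) ensures both conditions, hence |(-t^3 + 7t^2 - 3t - 1) − 17| < ϵ.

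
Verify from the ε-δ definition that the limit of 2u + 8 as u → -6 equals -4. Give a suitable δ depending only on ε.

Suppose ε > 0. We need δ > 0 so that 0 < |u + 6| < δ implies |(2u + 8) + 4| < ε.
Since (2u + 8) + 4 = 2(u + 6), we have |(2u + 8) + 4| = 2|u + 6|.
Thus it suffices that |u + 6| < ε/2.
Take δ = ε/2. If 0 < |u + 6| < δ then |(2u + 8) + 4| = 2|u + 6| < 2·(ε/2) = ε.

δ = ε/2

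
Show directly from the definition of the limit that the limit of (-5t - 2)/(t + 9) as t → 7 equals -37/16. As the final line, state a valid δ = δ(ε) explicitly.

Suppose ε > 0. We want δ > 0 with 0 < |t − 7| < δ ⇒ |(-5t - 2)/(t + 9) + 37/16| < ε.
Combining over a common denominator, (-5t - 2)/(t + 9) + 37/16 = [(-5t - 2)·16 − (-37)·(t + 9)] / [16·(t + 9)] = -43(t − 7) / (16(t + 9)).
So |(-5t - 2)/(t + 9) + 37/16| = 43|t − 7| / (16·|t + 9|).
Restrict δ ≤ 8. Then |t − 7| < 8 gives |t + 9| = |(t − 7) + 16| ≥ 16 − 8 = 8.
Hence |(-5t - 2)/(t + 9) + 37/16| < 43|t − 7|/(16·8) = (43/128)|t − 7|, which is < ε once |t − 7| < (128/43)ε.
Take δ = min(8, (128/43)ε). Then 0 < |t − 7| < δ forces both bounds, so |(-5t - 2)/(t + 9) + 37/16| < ε.

δ = min(8, (128/43)ε)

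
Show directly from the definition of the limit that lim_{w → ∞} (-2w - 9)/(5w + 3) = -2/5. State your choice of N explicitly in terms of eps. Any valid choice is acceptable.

Let eps > 0 be given. We seek N > 0 such that w > N implies |(-2w - 9)/(5w + 3) + 2/5| < eps.
(-2w - 9)/(5w + 3) + 2/5 = (5(-2w - 9) − (-2)(5w + 3)) / (5(5w + 3)) = -39/(5(5w + 3)).
For w > 0 we have 5w + 3 > 5w, so |(-2w - 9)/(5w + 3) + 2/5| = 39/(5(5w + 3)) < 39/(5·5w) = (39/25)/w.
Thus |(-2w - 9)/(5w + 3) + 2/5| < eps whenever w > (39/25)/eps.
Take N = (39/25)/eps. If w > N then |(-2w - 9)/(5w + 3) + 2/5| < (39/25)/w < eps.

N = (39/25)/eps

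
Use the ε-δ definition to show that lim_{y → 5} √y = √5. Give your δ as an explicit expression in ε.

Suppose ε > 0. We want δ > 0 such that 0 < |y − 5| < δ implies |√y − √5| < ε.
Rationalise: √y − √5 = (y − 5)/(√y + √5), so |√y − √5| = |y − 5|/(√y + √5).
Restrict δ ≤ 5 so that |y − 5| < 5 forces y > 0, and then √y + √5 > √5.
Hence |√y − √5| < |y − 5|/√5, which is < ε once |y − 5| < √5·ε.
Take δ = min(5, √5·ε). If 0 < |y − 5| < δ then y > 0 and |√y − √5| < |y − 5|/√5 < ε.

δ = min(5, √5·ε)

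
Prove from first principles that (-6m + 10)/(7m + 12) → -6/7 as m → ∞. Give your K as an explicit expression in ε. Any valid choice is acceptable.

Fix ε > 0. For m ≥ 1, |(-6m + 10)/(7m + 12) + 6/7| = |142|/(7(7m + 12)) = 142/(7(7m + 12)).
Since 7m + 12 ≥ 7m for m ≥ 1, this is ≤ 142/(7·7m) = (142/49)/m.
So |(-6m + 10)/(7m + 12) + 6/7| < ε whenever m > (142/49)/ε.
Take K = (142/49)/ε. If m > K then |(-6m + 10)/(7m + 12) + 6/7| ≤ (142/49)/m < ε.

K = (142/49)/ε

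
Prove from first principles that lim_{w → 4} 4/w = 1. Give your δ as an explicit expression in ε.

δ = min(2, 2ε)

Let ε > 0. We seek δ > 0 such that 0 < |w − 4| < δ implies |4/w − 1| < ε.
|4/w − 1| = 4·|4 − w|/(4·|w|) = 4|w − 4|/(4|w|).
Restrict δ ≤ 2. Then |w − 4| < 2 gives |w| > 2, so 4|w| > 8.
Then |4/w − 1| < 4|w − 4|/8, which is < ε when |w − 4| < 2ε.
Take δ = min(2, 2ε). Then 0 < |w − 4| < δ gives both |w − 4| < 2 and |w − 4| < 2ε, so |4/w − 1| < ε.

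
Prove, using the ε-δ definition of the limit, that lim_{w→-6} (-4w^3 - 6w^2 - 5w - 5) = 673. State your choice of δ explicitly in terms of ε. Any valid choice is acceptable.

Suppose ε > 0. We want δ > 0 such that 0 < |w + 6| < δ implies |(-4w^3 - 6w^2 - 5w - 5) − 673| < ε.
(-4w^3 - 6w^2 - 5w - 5) − 673 = -4w^3 - 6w^2 - 5w - 678 = (w + 6)(-4w^2 + 18w - 113).
So |(-4w^3 - 6w^2 - 5w - 5) − 673| = |w + 6|·|-4w^2 + 18w - 113|.
Assume first that |w + 6| < 2, so |w| < 8. Then |-4w^2 + 18w - 113| ≤ 4·8^2 + 18·8 + 113 = 513.
Hence |(-4w^3 - 6w^2 - 5w - 5) − 673| ≤ 513|w + 6| < ε provided |w + 6| < ε/513.
Take δ = min(2, ε/513). Then 0 < |w + 6| < δ gives both |w + 6| < 2 and |w + 6| < ε/513, so |(-4w^3 - 6w^2 - 5w - 5) − 673| < ε.

δ = min(2, ε/513)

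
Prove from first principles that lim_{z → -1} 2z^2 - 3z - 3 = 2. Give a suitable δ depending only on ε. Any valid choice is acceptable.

δ = min(1, ε/9)

Let ε > 0 be given. We want δ > 0 such that 0 < |z + 1| < δ implies |(2z^2 - 3z - 3) − 2| < ε.
(2z^2 - 3z - 3) − 2 = 2z^2 - 3z - 5 = (z + 1)(2z - 5).
So |(2z^2 - 3z - 3) − 2| = |z + 1|·|2z - 5|.
Assume first that |z + 1| < 1, so |z| < 2. Then |2z - 5| ≤ 2·2 + 5 = 9.
Hence |(2z^2 - 3z - 3) − 2| ≤ 9|z + 1| < ε provided |z + 1| < ε/9.
Take δ = min(1, ε/9). Then 0 < |z + 1| < δ gives both |z + 1| < 1 and |z + 1| < ε/9, so |(2z^2 - 3z - 3) − 2| < ε.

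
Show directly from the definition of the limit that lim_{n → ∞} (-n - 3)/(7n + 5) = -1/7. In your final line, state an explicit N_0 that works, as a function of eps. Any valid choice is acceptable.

N_0 = (16/49)/eps

Suppose eps > 0. For n ≥ 1, |(-n - 3)/(7n + 5) + 1/7| = |-16|/(7(7n + 5)) = 16/(7(7n + 5)).
Since 7n + 5 ≥ 7n for n ≥ 1, this is ≤ 16/(7·7n) = (16/49)/n.
So |(-n - 3)/(7n + 5) + 1/7| < eps whenever n > (16/49)/eps.
Take N_0 = (16/49)/eps. If n > N_0 then |(-n - 3)/(7n + 5) + 1/7| ≤ (16/49)/n < eps.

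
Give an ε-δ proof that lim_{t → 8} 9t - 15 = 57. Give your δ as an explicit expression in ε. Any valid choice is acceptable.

Let ε > 0. We need δ > 0 so that 0 < |t − 8| < δ implies |(9t - 15) − 57| < ε.
Since (9t - 15) − 57 = 9(t − 8), we have |(9t - 15) − 57| = 9|t − 8|.
Thus it suffices that |t − 8| < ε/9.
Choosing δ = ε/9 gives |(9t - 15) − 57| = 9|t − 8| < ε whenever |t − 8| < δ.

δ = ε/9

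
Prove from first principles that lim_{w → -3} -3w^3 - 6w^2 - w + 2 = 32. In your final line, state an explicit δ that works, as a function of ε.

Let ε > 0 be given. We want δ > 0 such that 0 < |w + 3| < δ implies |(-3w^3 - 6w^2 - w + 2) − 32| < ε.
(-3w^3 - 6w^2 - w + 2) − 32 = -3w^3 - 6w^2 - w - 30 = (w + 3)(-3w^2 + 3w - 10).
So |(-3w^3 - 6w^2 - w + 2) − 32| = |w + 3|·|-3w^2 + 3w - 10|.
Require δ ≤ 2. Then |w + 3| < 2 gives |w| < 5, and by the triangle inequality |-3w^2 + 3w - 10| ≤ 3·5^2 + 3·5 + 10 = 100.
Hence |(-3w^3 - 6w^2 - w + 2) − 32| ≤ 100|w + 3| < ε provided |w + 3| < ε/100.
Choosing δ = min(2, ε/100) ensures both conditions, hence |(-3w^3 - 6w^2 - w + 2) − 32| < ε.

δ = min(2, ε/100)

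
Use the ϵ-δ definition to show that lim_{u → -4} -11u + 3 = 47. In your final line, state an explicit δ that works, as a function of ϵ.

δ = ϵ/11

Let ϵ > 0 be given. We need δ > 0 so that 0 < |u + 4| < δ implies |(-11u + 3) − 47| < ϵ.
|(-11u + 3) − 47| = |-11u - 44| = 11|u + 4|.
Thus it suffices that |u + 4| < ϵ/11.
Take δ = ϵ/11. If 0 < |u + 4| < δ then |(-11u + 3) − 47| = 11|u + 4| < 11·(ϵ/11) = ϵ.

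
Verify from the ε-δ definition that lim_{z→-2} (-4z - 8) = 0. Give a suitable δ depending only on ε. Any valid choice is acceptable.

δ = ε/4

Let ε > 0. We need δ > 0 so that 0 < |z + 2| < δ implies |(-4z - 8)| < ε.
|(-4z - 8)| = |-4z - 8| = 4|z + 2|.
Thus it suffices that |z + 2| < ε/4.
Choosing δ = ε/4 gives |(-4z - 8)| = 4|z + 2| < ε whenever |z + 2| < δ.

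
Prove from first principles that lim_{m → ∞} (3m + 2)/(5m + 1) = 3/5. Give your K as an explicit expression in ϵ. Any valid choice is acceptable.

Let ϵ > 0. For m ≥ 1, |(3m + 2)/(5m + 1) − (3/5)| = |7|/(5(5m + 1)) = 7/(5(5m + 1)).
Since 5m + 1 ≥ 5m for m ≥ 1, this is ≤ 7/(5·5m) = (7/25)/m.
So |(3m + 2)/(5m + 1) − (3/5)| < ϵ whenever m > (7/25)/ϵ.
Take K = (7/25)/ϵ. If m > K then |(3m + 2)/(5m + 1) − (3/5)| ≤ (7/25)/m < ϵ.

K = (7/25)/ϵ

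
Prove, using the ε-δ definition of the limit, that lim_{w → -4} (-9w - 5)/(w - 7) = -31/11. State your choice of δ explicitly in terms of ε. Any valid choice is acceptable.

δ = min(11/2, (121/136)ε)

Suppose ε > 0. We want δ > 0 with 0 < |w + 4| < δ ⇒ |(-9w - 5)/(w - 7) + 31/11| < ε.
Combining over a common denominator, (-9w - 5)/(w - 7) + 31/11 = [(-9w - 5)·(-11) − 31·(w - 7)] / [(-11)·(w - 7)] = 68(w + 4) / ((-11)(w - 7)).
So |(-9w - 5)/(w - 7) + 31/11| = 68|w + 4| / (11·|w − 7|).
Restrict δ ≤ 11/2. Then |w + 4| < 11/2 gives |w − 7| = |(w + 4) + (-11)| ≥ 11 − 11/2 = 11/2.
Hence |(-9w - 5)/(w - 7) + 31/11| < 68|w + 4|/(11·(11/2)) = (136/121)|w + 4|, which is < ε once |w + 4| < (121/136)ε.
Take δ = min(11/2, (121/136)ε). Then 0 < |w + 4| < δ forces both bounds, so |(-9w - 5)/(w - 7) + 31/11| < ε.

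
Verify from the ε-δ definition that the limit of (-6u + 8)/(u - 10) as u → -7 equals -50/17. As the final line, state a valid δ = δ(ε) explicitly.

δ = min(17/2, (289/104)ε)

Let ε > 0 be given. We want δ > 0 with 0 < |u + 7| < δ ⇒ |(-6u + 8)/(u - 10) + 50/17| < ε.
Combining over a common denominator, (-6u + 8)/(u - 10) + 50/17 = [(-6u + 8)·(-17) − 50·(u - 10)] / [(-17)·(u - 10)] = 52(u + 7) / ((-17)(u - 10)).
So |(-6u + 8)/(u - 10) + 50/17| = 52|u + 7| / (17·|u − 10|).
Require δ ≤ 17/2, so |u − 10| ≥ |-17| − |u + 7| > 17 − 17/2 = 17/2.
Hence |(-6u + 8)/(u - 10) + 50/17| < 52|u + 7|/(17·(17/2)) = (104/289)|u + 7|, which is < ε once |u + 7| < (289/104)ε.
Take δ = min(17/2, (289/104)ε). Then 0 < |u + 7| < δ forces both bounds, so |(-6u + 8)/(u - 10) + 50/17| < ε.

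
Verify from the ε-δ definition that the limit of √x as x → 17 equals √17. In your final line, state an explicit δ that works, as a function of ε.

Fix ε > 0. We want δ > 0 such that 0 < |x − 17| < δ implies |√x − √17| < ε.
Multiplying by the conjugate, |√x − √17| = |x − 17|/(√x + √17).
Restrict δ ≤ 17 so that |x − 17| < 17 forces x > 0, and then √x + √17 > √17.
Hence |√x − √17| < |x − 17|/√17, which is < ε once |x − 17| < √17·ε.
Take δ = min(17, √17·ε). If 0 < |x − 17| < δ then x > 0 and |√x − √17| < |x − 17|/√17 < ε.

δ = min(17, √17·ε)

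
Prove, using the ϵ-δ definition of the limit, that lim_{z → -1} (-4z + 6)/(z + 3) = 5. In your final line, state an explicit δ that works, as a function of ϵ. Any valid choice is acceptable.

δ = min(1, (1/9)ϵ)

Let ϵ > 0. We want δ > 0 with 0 < |z + 1| < δ ⇒ |(-4z + 6)/(z + 3) − 5| < ϵ.
Combining over a common denominator, (-4z + 6)/(z + 3) − 5 = [(-4z + 6)·2 − 10·(z + 3)] / [2·(z + 3)] = -18(z + 1) / (2(z + 3)).
So |(-4z + 6)/(z + 3) − 5| = 18|z + 1| / (2·|z + 3|).
Restrict δ ≤ 1. Then |z + 1| < 1 gives |z + 3| = |(z + 1) + 2| ≥ 2 − 1 = 1.
Hence |(-4z + 6)/(z + 3) − 5| < 18|z + 1|/(2·1) = 9|z + 1|, which is < ϵ once |z + 1| < (1/9)ϵ.
Take δ = min(1, (1/9)ϵ). Then 0 < |z + 1| < δ forces both bounds, so |(-4z + 6)/(z + 3) − 5| < ϵ.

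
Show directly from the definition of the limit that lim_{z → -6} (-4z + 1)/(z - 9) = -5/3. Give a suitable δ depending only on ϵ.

δ = min(15/2, (45/14)ϵ)

Let ϵ > 0 be given. We want δ > 0 with 0 < |z + 6| < δ ⇒ |(-4z + 1)/(z - 9) + 5/3| < ϵ.
Combining over a common denominator, (-4z + 1)/(z - 9) + 5/3 = [(-4z + 1)·(-15) − 25·(z - 9)] / [(-15)·(z - 9)] = 35(z + 6) / ((-15)(z - 9)).
So |(-4z + 1)/(z - 9) + 5/3| = 35|z + 6| / (15·|z − 9|).
Restrict δ ≤ 15/2. Then |z + 6| < 15/2 gives |z − 9| = |(z + 6) + (-15)| ≥ 15 − 15/2 = 15/2.
Hence |(-4z + 1)/(z - 9) + 5/3| < 35|z + 6|/(15·(15/2)) = (14/45)|z + 6|, which is < ϵ once |z + 6| < (45/14)ϵ.
Take δ = min(15/2, (45/14)ϵ). Then 0 < |z + 6| < δ forces both bounds, so |(-4z + 1)/(z - 9) + 5/3| < ϵ.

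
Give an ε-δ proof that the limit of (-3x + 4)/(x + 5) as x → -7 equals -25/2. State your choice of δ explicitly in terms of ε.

δ = min(1, (2/19)ε)

Let ε > 0 be given. We want δ > 0 with 0 < |x + 7| < δ ⇒ |(-3x + 4)/(x + 5) + 25/2| < ε.
Combining over a common denominator, (-3x + 4)/(x + 5) + 25/2 = [(-3x + 4)·(-2) − 25·(x + 5)] / [(-2)·(x + 5)] = -19(x + 7) / ((-2)(x + 5)).
So |(-3x + 4)/(x + 5) + 25/2| = 19|x + 7| / (2·|x + 5|).
Require δ ≤ 1, so |x + 5| ≥ |-2| − |x + 7| > 2 − 1 = 1.
Hence |(-3x + 4)/(x + 5) + 25/2| < 19|x + 7|/(2·1) = (19/2)|x + 7|, which is < ε once |x + 7| < (2/19)ε.
Take δ = min(1, (2/19)ε). Then 0 < |x + 7| < δ forces both bounds, so |(-3x + 4)/(x + 5) + 25/2| < ε.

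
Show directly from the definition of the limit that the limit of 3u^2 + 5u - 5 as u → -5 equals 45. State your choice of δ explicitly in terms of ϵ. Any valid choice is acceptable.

δ = min(1, ϵ/28)

Suppose ϵ > 0. We want δ > 0 such that 0 < |u + 5| < δ implies |(3u^2 + 5u - 5) − 45| < ϵ.
(3u^2 + 5u - 5) − 45 = 3u^2 + 5u - 50 = (u + 5)(3u - 10).
So |(3u^2 + 5u - 5) − 45| = |u + 5|·|3u - 10|.
Assume first that |u + 5| < 1, so |u| < 6. Then |3u - 10| ≤ 3·6 + 10 = 28.
Hence |(3u^2 + 5u - 5) − 45| ≤ 28|u + 5| < ϵ provided |u + 5| < ϵ/28.
Choosing δ = min(1, ϵ/28) ensures both conditions, hence |(3u^2 + 5u - 5) − 45| < ϵ.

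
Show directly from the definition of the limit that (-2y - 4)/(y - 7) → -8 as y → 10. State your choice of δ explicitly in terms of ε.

δ = min(3/2, (1/4)ε)

Let ε > 0 be given. We want δ > 0 with 0 < |y − 10| < δ ⇒ |(-2y - 4)/(y - 7) + 8| < ε.
Combining over a common denominator, (-2y - 4)/(y - 7) + 8 = [(-2y - 4)·3 − (-24)·(y - 7)] / [3·(y - 7)] = 18(y − 10) / (3(y - 7)).
So |(-2y - 4)/(y - 7) + 8| = 18|y − 10| / (3·|y − 7|).
Restrict δ ≤ 3/2. Then |y − 10| < 3/2 gives |y − 7| = |(y − 10) + 3| ≥ 3 − 3/2 = 3/2.
Hence |(-2y - 4)/(y - 7) + 8| < 18|y − 10|/(3·(3/2)) = 4|y − 10|, which is < ε once |y − 10| < (1/4)ε.
Take δ = min(3/2, (1/4)ε). Then 0 < |y − 10| < δ forces both bounds, so |(-2y - 4)/(y - 7) + 8| < ε.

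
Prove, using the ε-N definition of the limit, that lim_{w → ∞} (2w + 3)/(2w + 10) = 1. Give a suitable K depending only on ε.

K = (7/2)/ε

Fix ε > 0. We seek K > 0 such that w > K implies |(2w + 3)/(2w + 10) − 1| < ε.
(2w + 3)/(2w + 10) − 1 = (2(2w + 3) − 2(2w + 10)) / (2(2w + 10)) = -14/(2(2w + 10)).
For w > 0 we have 2w + 10 > 2w, so |(2w + 3)/(2w + 10) − 1| = 14/(2(2w + 10)) < 14/(2·2w) = (7/2)/w.
Thus |(2w + 3)/(2w + 10) − 1| < ε whenever w > (7/2)/ε.
Take K = (7/2)/ε. If w > K then |(2w + 3)/(2w + 10) − 1| < (7/2)/w < ε.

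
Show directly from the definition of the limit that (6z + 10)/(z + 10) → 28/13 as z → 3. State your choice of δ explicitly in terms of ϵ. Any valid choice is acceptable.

δ = min(13/2, (169/100)ϵ)

Let ϵ > 0 be given. We want δ > 0 with 0 < |z − 3| < δ ⇒ |(6z + 10)/(z + 10) − (28/13)| < ϵ.
Combining over a common denominator, (6z + 10)/(z + 10) − (28/13) = [(6z + 10)·13 − 28·(z + 10)] / [13·(z + 10)] = 50(z − 3) / (13(z + 10)).
So |(6z + 10)/(z + 10) − (28/13)| = 50|z − 3| / (13·|z + 10|).
Restrict δ ≤ 13/2. Then |z − 3| < 13/2 gives |z + 10| = |(z − 3) + 13| ≥ 13 − 13/2 = 13/2.
Hence |(6z + 10)/(z + 10) − (28/13)| < 50|z − 3|/(13·(13/2)) = (100/169)|z − 3|, which is < ϵ once |z − 3| < (169/100)ϵ.
Take δ = min(13/2, (169/100)ϵ). Then 0 < |z − 3| < δ forces both bounds, so |(6z + 10)/(z + 10) − (28/13)| < ϵ.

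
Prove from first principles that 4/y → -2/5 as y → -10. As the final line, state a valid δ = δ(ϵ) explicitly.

δ = min(5, (25/2)ϵ)

Let ϵ > 0 be given. We seek δ > 0 such that 0 < |y + 10| < δ implies |4/y + 2/5| < ϵ.
|4/y + 2/5| = 4·|-10 − y|/(10·|y|) = 4|y + 10|/(10|y|).
Require δ ≤ 5 so that |y| > 10 − 5 = 5, hence 10|y| > 50.
Then |4/y + 2/5| < 4|y + 10|/50, which is < ϵ when |y + 10| < (25/2)ϵ.
Take δ = min(5, (25/2)ϵ). Then 0 < |y + 10| < δ gives both |y + 10| < 5 and |y + 10| < (25/2)ϵ, so |4/y + 2/5| < ϵ.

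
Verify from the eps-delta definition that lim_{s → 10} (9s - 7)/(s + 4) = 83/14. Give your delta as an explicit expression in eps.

delta = min(7, (98/43)eps)

Fix eps > 0. We want delta > 0 with 0 < |s − 10| < delta ⇒ |(9s - 7)/(s + 4) − (83/14)| < eps.
Combining over a common denominator, (9s - 7)/(s + 4) − (83/14) = [(9s - 7)·14 − 83·(s + 4)] / [14·(s + 4)] = 43(s − 10) / (14(s + 4)).
So |(9s - 7)/(s + 4) − (83/14)| = 43|s − 10| / (14·|s + 4|).
Require delta ≤ 7, so |s + 4| ≥ |14| − |s − 10| > 14 − 7 = 7.
Hence |(9s - 7)/(s + 4) − (83/14)| < 43|s − 10|/(14·7) = (43/98)|s − 10|, which is < eps once |s − 10| < (98/43)eps.
Take delta = min(7, (98/43)eps). Then 0 < |s − 10| < delta forces both bounds, so |(9s - 7)/(s + 4) − (83/14)| < eps.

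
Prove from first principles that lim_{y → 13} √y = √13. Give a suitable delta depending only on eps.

Let eps > 0. We want delta > 0 such that 0 < |y − 13| < delta implies |√y − √13| < eps.
Rationalise: √y − √13 = (y − 13)/(√y + √13), so |√y − √13| = |y − 13|/(√y + √13).
Restrict delta ≤ 13 so that |y − 13| < 13 forces y > 0, and then √y + √13 > √13.
Hence |√y − √13| < |y − 13|/√13, which is < eps once |y − 13| < √13·eps.
Take delta = min(13, √13·eps). If 0 < |y − 13| < delta then y > 0 and |√y − √13| < |y − 13|/√13 < eps.

delta = min(13, √13·eps)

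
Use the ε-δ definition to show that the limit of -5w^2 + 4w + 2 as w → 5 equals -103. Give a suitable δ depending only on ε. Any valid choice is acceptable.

Let ε > 0 be given. We want δ > 0 such that 0 < |w − 5| < δ implies |(-5w^2 + 4w + 2) + 103| < ε.
(-5w^2 + 4w + 2) + 103 = -5w^2 + 4w + 105 = (w − 5)(-5w - 21).
So |(-5w^2 + 4w + 2) + 103| = |w − 5|·|-5w - 21|.
Require δ ≤ 2. Then |w − 5| < 2 gives |w| < 7, and by the triangle inequality |-5w - 21| ≤ 5·7 + 21 = 56.
Hence |(-5w^2 + 4w + 2) + 103| ≤ 56|w − 5| < ε provided |w − 5| < ε/56.
Choosing δ = min(2, ε/56) ensures both conditions, hence |(-5w^2 + 4w + 2) + 103| < ε.

δ = min(2, ε/56)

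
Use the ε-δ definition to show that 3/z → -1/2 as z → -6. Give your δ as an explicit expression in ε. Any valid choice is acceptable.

Let ε > 0 be given. We seek δ > 0 such that 0 < |z + 6| < δ implies |3/z + 1/2| < ε.
|3/z + 1/2| = 3·|-6 − z|/(6·|z|) = 3|z + 6|/(6|z|).
Require δ ≤ 3 so that |z| > 6 − 3 = 3, hence 6|z| > 18.
Then |3/z + 1/2| < 3|z + 6|/18, which is < ε when |z + 6| < 6ε.
Take δ = min(3, 6ε). Then 0 < |z + 6| < δ gives both |z + 6| < 3 and |z + 6| < 6ε, so |3/z + 1/2| < ε.

δ = min(3, 6ε)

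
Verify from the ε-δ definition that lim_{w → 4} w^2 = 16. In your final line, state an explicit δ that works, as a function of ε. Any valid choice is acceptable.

δ = min(1, ε/9)

Fix ε > 0. We seek δ > 0 with 0 < |w − 4| < δ ⇒ |w^2 − 16| < ε.
Factor: w^2 − 16 = (w − 4)(w + 4), so |w^2 − 16| = |w − 4|·|w + 4|.
Impose δ ≤ 1 so that |w| < 5; then |w + 4| ≤ 9.
Hence |w^2 − 16| ≤ 9|w − 4|, which is < ε once |w − 4| < ε/9.
Take δ = min(1, ε/9). If 0 < |w − 4| < δ then both bounds hold and |w^2 − 16| ≤ 9|w − 4| < 9·(ε/9) = ε.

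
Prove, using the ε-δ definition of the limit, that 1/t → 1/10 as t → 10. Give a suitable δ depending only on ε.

Fix ε > 0. We seek δ > 0 such that 0 < |t − 10| < δ implies |1/t − (1/10)| < ε.
|1/t − (1/10)| = |10 − t|/(10·|t|) = |t − 10|/(10|t|).
Require δ ≤ 5 so that |t| > 10 − 5 = 5, hence 10|t| > 50.
Then |1/t − (1/10)| < |t − 10|/50, which is < ε when |t − 10| < 50ε.
Take δ = min(5, 50ε). Then 0 < |t − 10| < δ gives both |t − 10| < 5 and |t − 10| < 50ε, so |1/t − (1/10)| < ε.

δ = min(5, 50ε)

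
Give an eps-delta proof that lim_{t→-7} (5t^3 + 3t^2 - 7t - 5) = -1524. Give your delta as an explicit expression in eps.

delta = min(1, eps/793)

Let eps > 0. We want delta > 0 such that 0 < |t + 7| < delta implies |(5t^3 + 3t^2 - 7t - 5) + 1524| < eps.
(5t^3 + 3t^2 - 7t - 5) + 1524 = 5t^3 + 3t^2 - 7t + 1519 = (t + 7)(5t^2 - 32t + 217).
So |(5t^3 + 3t^2 - 7t - 5) + 1524| = |t + 7|·|5t^2 - 32t + 217|.
Assume first that |t + 7| < 1, so |t| < 8. Then |5t^2 - 32t + 217| ≤ 5·8^2 + 32·8 + 217 = 793.
Hence |(5t^3 + 3t^2 - 7t - 5) + 1524| ≤ 793|t + 7| < eps provided |t + 7| < eps/793.
Choosing delta = min(1, eps/793) ensures both conditions, hence |(5t^3 + 3t^2 - 7t - 5) + 1524| < eps.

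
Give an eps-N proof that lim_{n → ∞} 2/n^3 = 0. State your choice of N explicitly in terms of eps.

Let eps > 0. For n ≥ 1, |2/n^3 − 0| = 2/n^3.
2/n^3 < eps ⇔ n^3 > 2/eps ⇔ n > (2/eps)^{1/3}.
Take N = (2/eps)^{1/3}. Then n > N implies 2/n^3 < eps.

N = (2/eps)^{1/3}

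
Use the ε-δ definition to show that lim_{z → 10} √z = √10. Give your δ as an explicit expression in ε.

Let ε > 0. We want δ > 0 such that 0 < |z − 10| < δ implies |√z − √10| < ε.
Multiplying by the conjugate, |√z − √10| = |z − 10|/(√z + √10).
Restrict δ ≤ 10 so that |z − 10| < 10 forces z > 0, and then √z + √10 > √10.
Hence |√z − √10| < |z − 10|/√10, which is < ε once |z − 10| < √10·ε.
Take δ = min(10, √10·ε). If 0 < |z − 10| < δ then z > 0 and |√z − √10| < |z − 10|/√10 < ε.

δ = min(10, √10·ε)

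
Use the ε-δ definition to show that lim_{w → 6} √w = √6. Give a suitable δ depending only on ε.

Suppose ε > 0. We want δ > 0 such that 0 < |w − 6| < δ implies |√w − √6| < ε.
Rationalise: √w − √6 = (w − 6)/(√w + √6), so |√w − √6| = |w − 6|/(√w + √6).
Restrict δ ≤ 6 so that |w − 6| < 6 forces w > 0, and then √w + √6 > √6.
Hence |√w − √6| < |w − 6|/√6, which is < ε once |w − 6| < √6·ε.
Take δ = min(6, √6·ε). If 0 < |w − 6| < δ then w > 0 and |√w − √6| < |w − 6|/√6 < ε.

δ = min(6, √6·ε)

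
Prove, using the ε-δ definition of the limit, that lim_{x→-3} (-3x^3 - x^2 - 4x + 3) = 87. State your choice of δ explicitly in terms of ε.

δ = min(2, ε/143)

Let ε > 0 be given. We want δ > 0 such that 0 < |x + 3| < δ implies |(-3x^3 - x^2 - 4x + 3) − 87| < ε.
(-3x^3 - x^2 - 4x + 3) − 87 = -3x^3 - x^2 - 4x - 84 = (x + 3)(-3x^2 + 8x - 28).
So |(-3x^3 - x^2 - 4x + 3) − 87| = |x + 3|·|-3x^2 + 8x - 28|.
Assume first that |x + 3| < 2, so |x| < 5. Then |-3x^2 + 8x - 28| ≤ 3·5^2 + 8·5 + 28 = 143.
Hence |(-3x^3 - x^2 - 4x + 3) − 87| ≤ 143|x + 3| < ε provided |x + 3| < ε/143.
Take δ = min(2, ε/143). Then 0 < |x + 3| < δ gives both |x + 3| < 2 and |x + 3| < ε/143, so |(-3x^3 - x^2 - 4x + 3) − 87| < ε.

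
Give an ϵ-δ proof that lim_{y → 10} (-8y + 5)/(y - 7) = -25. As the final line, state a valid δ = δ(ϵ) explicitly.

Let ϵ > 0. We want δ > 0 with 0 < |y − 10| < δ ⇒ |(-8y + 5)/(y - 7) + 25| < ϵ.
Combining over a common denominator, (-8y + 5)/(y - 7) + 25 = [(-8y + 5)·3 − (-75)·(y - 7)] / [3·(y - 7)] = 51(y − 10) / (3(y - 7)).
So |(-8y + 5)/(y - 7) + 25| = 51|y − 10| / (3·|y − 7|).
Require δ ≤ 3/2, so |y − 7| ≥ |3| − |y − 10| > 3 − 3/2 = 3/2.
Hence |(-8y + 5)/(y - 7) + 25| < 51|y − 10|/(3·(3/2)) = (34/3)|y − 10|, which is < ϵ once |y − 10| < (3/34)ϵ.
Take δ = min(3/2, (3/34)ϵ). Then 0 < |y − 10| < δ forces both bounds, so |(-8y + 5)/(y - 7) + 25| < ϵ.

δ = min(3/2, (3/34)ϵ)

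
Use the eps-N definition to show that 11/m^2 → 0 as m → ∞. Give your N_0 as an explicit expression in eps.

N_0 = (11/eps)^{1/2}

Let eps > 0. For m ≥ 1, |11/m^2 − 0| = 11/m^2.
11/m^2 < eps ⇔ m^2 > 11/eps ⇔ m > (11/eps)^{1/2}.
Take N_0 = (11/eps)^{1/2}. Then m > N_0 implies 11/m^2 < eps.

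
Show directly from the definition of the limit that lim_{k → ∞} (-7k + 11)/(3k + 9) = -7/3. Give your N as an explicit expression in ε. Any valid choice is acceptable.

N = (32/3)/ε

Suppose ε > 0. For k ≥ 1, |(-7k + 11)/(3k + 9) + 7/3| = |96|/(3(3k + 9)) = 96/(3(3k + 9)).
Since 3k + 9 ≥ 3k for k ≥ 1, this is ≤ 96/(3·3k) = (32/3)/k.
So |(-7k + 11)/(3k + 9) + 7/3| < ε whenever k > (32/3)/ε.
Take N = (32/3)/ε. If k > N then |(-7k + 11)/(3k + 9) + 7/3| ≤ (32/3)/k < ε.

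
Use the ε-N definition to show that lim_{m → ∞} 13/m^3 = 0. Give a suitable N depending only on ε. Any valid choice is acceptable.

N = (13/ε)^{1/3}

Suppose ε > 0. For m ≥ 1, |13/m^3 − 0| = 13/m^3.
13/m^3 < ε ⇔ m^3 > 13/ε ⇔ m > (13/ε)^{1/3}.
Take N = (13/ε)^{1/3}. Then m > N implies 13/m^3 < ε.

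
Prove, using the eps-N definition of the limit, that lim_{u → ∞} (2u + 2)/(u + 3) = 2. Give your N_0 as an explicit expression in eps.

N_0 = 4/eps

Let eps > 0 be given. We seek N_0 > 0 such that u > N_0 implies |(2u + 2)/(u + 3) − 2| < eps.
(2u + 2)/(u + 3) − 2 = ((2u + 2) − 2(u + 3)) / ((u + 3)) = -4/((u + 3)).
For u > 0 we have u + 3 > u, so |(2u + 2)/(u + 3) − 2| = 4/((u + 3)) < 4/(u) = 4/u.
Thus |(2u + 2)/(u + 3) − 2| < eps whenever u > 4/eps.
Take N_0 = 4/eps. If u > N_0 then |(2u + 2)/(u + 3) − 2| < 4/u < eps.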